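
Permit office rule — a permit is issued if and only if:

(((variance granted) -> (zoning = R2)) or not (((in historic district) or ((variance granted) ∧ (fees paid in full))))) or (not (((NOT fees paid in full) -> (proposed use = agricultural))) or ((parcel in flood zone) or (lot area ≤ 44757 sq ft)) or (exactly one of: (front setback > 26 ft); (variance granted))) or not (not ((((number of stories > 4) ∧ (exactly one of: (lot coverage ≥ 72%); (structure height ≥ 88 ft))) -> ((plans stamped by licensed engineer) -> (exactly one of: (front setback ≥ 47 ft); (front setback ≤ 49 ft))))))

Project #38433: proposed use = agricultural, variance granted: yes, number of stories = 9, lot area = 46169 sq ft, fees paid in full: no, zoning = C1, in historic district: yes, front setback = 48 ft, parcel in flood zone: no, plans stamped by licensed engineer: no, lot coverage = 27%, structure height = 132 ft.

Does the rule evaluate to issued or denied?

Atomic conditions:
  variance granted: yes → true
  zoning = R2: C1 == R2 is false
  in historic district: yes → true
  fees paid in full: no → false
  NOT fees paid in full: no → true
  proposed use = agricultural: agricultural == agricultural is true
  parcel in flood zone: no → false
  lot area ≤ 44757 sq ft: 46169 ≤ 44757 is false
  front setback > 26 ft: 48 > 26 is true
  number of stories > 4: 9 > 4 is true
  lot coverage ≥ 72%: 27 ≥ 72 is false
  structure height ≥ 88 ft: 132 ≥ 88 is true
  plans stamped by licensed engineer: no → false
  front setback ≥ 47 ft: 48 ≥ 47 is true
  front setback ≤ 49 ft: 48 ≤ 49 is true
Combine:
[1.1] true → false = false
[1.2.1.2] true AND false = false
[1.2.1] true OR false = true
[1.2] NOT true = false
[1] false OR false = false
[2.1.1] true → true = true
[2.1] NOT true = false
[2.2] false OR false = false
[2.3] exactly-one(true, true) = false
[2] false OR false OR false = false
[3.1.1.1.2] exactly-one(false, true) = true
[3.1.1.1] true AND true = true
[3.1.1.2.2] exactly-one(true, true) = false
[3.1.1.2] false → false (antecedent false ⇒ implication holds) = true
[3.1.1] true → true = true
[3.1] NOT true = false
[3] NOT false = true
[root] false OR false OR true = true
Overall: true → issued

Issued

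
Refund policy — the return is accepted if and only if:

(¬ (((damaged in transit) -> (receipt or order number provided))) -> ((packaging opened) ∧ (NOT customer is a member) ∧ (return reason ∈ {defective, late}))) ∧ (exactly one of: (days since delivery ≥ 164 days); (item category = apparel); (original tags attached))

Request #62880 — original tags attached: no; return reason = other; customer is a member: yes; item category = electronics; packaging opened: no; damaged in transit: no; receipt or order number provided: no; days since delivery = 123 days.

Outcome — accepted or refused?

Atomic conditions:
  damaged in transit: no → false
  receipt or order number provided: no → false
  packaging opened: no → false
  NOT customer is a member: yes → false
  return reason ∈ {defective, late}: other is not in the set → false
  days since delivery ≥ 164 days: 123 ≥ 164 is false
  item category = apparel: electronics == apparel is false
  original tags attached: no → false
Combine:
[1.1.1] false → false (antecedent false ⇒ implication holds) = true
[1.1] NOT true = false
[1.2] false AND false AND false = false
[1] false → false (antecedent false ⇒ implication holds) = true
[2] exactly-one(false, false, false) = false
[root] true AND false = false
Overall: false → refused

Refused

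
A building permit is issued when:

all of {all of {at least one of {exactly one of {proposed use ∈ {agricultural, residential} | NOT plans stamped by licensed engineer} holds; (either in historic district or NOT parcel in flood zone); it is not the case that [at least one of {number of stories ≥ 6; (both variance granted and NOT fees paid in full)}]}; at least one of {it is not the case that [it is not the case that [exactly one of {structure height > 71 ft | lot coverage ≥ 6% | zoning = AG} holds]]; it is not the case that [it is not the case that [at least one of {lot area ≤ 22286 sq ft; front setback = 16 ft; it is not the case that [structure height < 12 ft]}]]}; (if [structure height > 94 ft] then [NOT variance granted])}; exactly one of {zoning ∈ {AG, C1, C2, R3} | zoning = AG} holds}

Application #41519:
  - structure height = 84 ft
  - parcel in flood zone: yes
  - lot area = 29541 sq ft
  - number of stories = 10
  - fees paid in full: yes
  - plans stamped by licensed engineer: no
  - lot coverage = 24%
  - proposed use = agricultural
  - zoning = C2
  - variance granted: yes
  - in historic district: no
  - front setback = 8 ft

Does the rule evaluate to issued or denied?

Atomic conditions:
  proposed use ∈ {agricultural, residential}: agricultural is in the set → true
  NOT plans stamped by licensed engineer: no → true
  in historic district: no → false
  NOT parcel in flood zone: yes → false
  number of stories ≥ 6: 10 ≥ 6 is true
  variance granted: yes → true
  NOT fees paid in full: yes → false
  structure height > 71 ft: 84 > 71 is true
  lot coverage ≥ 6%: 24 ≥ 6 is true
  zoning = AG: C2 == AG is false
  lot area ≤ 22286 sq ft: 29541 ≤ 22286 is false
  front setback = 16 ft: 8 == 16 is false
  structure height < 12 ft: 84 < 12 is false
  structure height > 94 ft: 84 > 94 is false
  NOT variance granted: yes → false
  zoning ∈ {AG, C1, C2, R3}: C2 is in the set → true
Combine:
[1.1.1] exactly-one(true, true) = false
[1.1.2] false OR false = false
[1.1.3.1.2] true AND false = false
[1.1.3.1] true OR false = true
[1.1.3] NOT true = false
[1.1] false OR false OR false = false
[1.2.1.1.1] exactly-one(true, true, false) = false
[1.2.1.1] NOT false = true
[1.2.1] NOT true = false
[1.2.2.1.1.3] NOT false = true
[1.2.2.1.1] false OR false OR true = true
[1.2.2.1] NOT true = false
[1.2.2] NOT false = true
[1.2] false OR true = true
[1.3] false → false (antecedent false ⇒ implication holds) = true
[1] false AND true AND true = false
[2] exactly-one(true, false) = true
[root] false AND true = false
Overall: false → denied

Denied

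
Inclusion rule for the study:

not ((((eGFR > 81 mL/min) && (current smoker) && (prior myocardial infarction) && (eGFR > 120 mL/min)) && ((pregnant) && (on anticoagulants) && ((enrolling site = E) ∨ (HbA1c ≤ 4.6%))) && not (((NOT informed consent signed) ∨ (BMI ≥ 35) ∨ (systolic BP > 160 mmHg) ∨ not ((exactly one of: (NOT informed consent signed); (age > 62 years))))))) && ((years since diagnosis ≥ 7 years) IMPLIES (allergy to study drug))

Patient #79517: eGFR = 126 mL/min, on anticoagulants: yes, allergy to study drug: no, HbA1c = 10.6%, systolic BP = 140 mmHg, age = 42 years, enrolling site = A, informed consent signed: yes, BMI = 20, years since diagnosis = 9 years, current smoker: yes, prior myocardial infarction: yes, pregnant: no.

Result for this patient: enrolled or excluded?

Excluded

Atomic conditions:
  eGFR > 81 mL/min: 126 > 81 is true
  current smoker: yes → true
  prior myocardial infarction: yes → true
  eGFR > 120 mL/min: 126 > 120 is true
  pregnant: no → false
  on anticoagulants: yes → true
  enrolling site = E: A == E is false
  HbA1c ≤ 4.6%: 10.6 ≤ 4.6 is false
  NOT informed consent signed: yes → false
  BMI ≥ 35: 20 ≥ 35 is false
  systolic BP > 160 mmHg: 140 > 160 is false
  age > 62 years: 42 > 62 is false
  years since diagnosis ≥ 7 years: 9 ≥ 7 is true
  allergy to study drug: no → false
Combine:
[1.1.1] true AND true AND true AND true = true
[1.1.2.3] false OR false = false
[1.1.2] false AND true AND false = false
[1.1.3.1.4.1] exactly-one(false, false) = false
[1.1.3.1.4] NOT false = true
[1.1.3.1] false OR false OR false OR true = true
[1.1.3] NOT true = false
[1.1] true AND false AND false = false
[1] NOT false = true
[2] true → false = false
[root] true AND false = false
Overall: false → excluded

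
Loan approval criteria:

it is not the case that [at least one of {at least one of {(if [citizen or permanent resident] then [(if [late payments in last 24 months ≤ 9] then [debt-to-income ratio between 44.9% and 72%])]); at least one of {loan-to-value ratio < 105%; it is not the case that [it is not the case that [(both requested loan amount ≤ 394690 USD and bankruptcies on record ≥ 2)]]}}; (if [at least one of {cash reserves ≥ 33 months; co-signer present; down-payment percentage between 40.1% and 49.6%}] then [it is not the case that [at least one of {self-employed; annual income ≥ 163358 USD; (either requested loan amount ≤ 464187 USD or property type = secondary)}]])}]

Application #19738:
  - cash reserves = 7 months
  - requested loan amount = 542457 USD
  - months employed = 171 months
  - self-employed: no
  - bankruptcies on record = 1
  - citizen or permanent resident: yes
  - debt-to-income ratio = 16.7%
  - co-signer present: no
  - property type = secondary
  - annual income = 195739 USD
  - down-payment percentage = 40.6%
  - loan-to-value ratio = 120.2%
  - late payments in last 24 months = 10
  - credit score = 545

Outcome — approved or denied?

Denied

Atomic conditions:
  citizen or permanent resident: yes → true
  late payments in last 24 months ≤ 9: 10 ≤ 9 is false
  debt-to-income ratio between 44.9% and 72%: 16.7 in [44.9, 72] is false
  loan-to-value ratio < 105%: 120.2 < 105 is false
  requested loan amount ≤ 394690 USD: 542457 ≤ 394690 is false
  bankruptcies on record ≥ 2: 1 ≥ 2 is false
  cash reserves ≥ 33 months: 7 ≥ 33 is false
  co-signer present: no → false
  down-payment percentage between 40.1% and 49.6%: 40.6 in [40.1, 49.6] is true
  self-employed: no → false
  annual income ≥ 163358 USD: 195739 ≥ 163358 is true
  requested loan amount ≤ 464187 USD: 542457 ≤ 464187 is false
  property type = secondary: secondary == secondary is true
Combine:
[1.1.1.2] false → false (antecedent false ⇒ implication holds) = true
[1.1.1] true → true = true
[1.1.2.2.1.1] false AND false = false
[1.1.2.2.1] NOT false = true
[1.1.2.2] NOT true = false
[1.1.2] false OR false = false
[1.1] true OR false = true
[1.2.1] false OR false OR true = true
[1.2.2.1.3] false OR true = true
[1.2.2.1] false OR true OR true = true
[1.2.2] NOT true = false
[1.2] true → false = false
[1] true OR false = true
[root] NOT true = false
Overall: false → denied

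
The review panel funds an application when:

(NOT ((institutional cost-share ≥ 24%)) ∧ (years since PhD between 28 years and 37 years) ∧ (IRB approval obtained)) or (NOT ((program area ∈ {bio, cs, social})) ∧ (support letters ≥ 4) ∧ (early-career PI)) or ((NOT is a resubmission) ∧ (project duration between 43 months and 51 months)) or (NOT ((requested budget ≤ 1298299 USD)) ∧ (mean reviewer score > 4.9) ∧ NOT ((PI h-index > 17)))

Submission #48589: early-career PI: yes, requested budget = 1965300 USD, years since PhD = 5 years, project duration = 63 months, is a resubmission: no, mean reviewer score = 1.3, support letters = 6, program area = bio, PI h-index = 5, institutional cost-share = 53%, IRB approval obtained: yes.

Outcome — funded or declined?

Atomic conditions:
  institutional cost-share ≥ 24%: 53 ≥ 24 is true
  years since PhD between 28 years and 37 years: 5 in [28, 37] is false
  IRB approval obtained: yes → true
  program area ∈ {bio, cs, social}: bio is in the set → true
  support letters ≥ 4: 6 ≥ 4 is true
  early-career PI: yes → true
  NOT is a resubmission: no → true
  project duration between 43 months and 51 months: 63 in [43, 51] is false
  requested budget ≤ 1298299 USD: 1965300 ≤ 1298299 is false
  mean reviewer score > 4.9: 1.3 > 4.9 is false
  PI h-index > 17: 5 > 17 is false
Combine:
[1.1] NOT true = false
[1] false AND false AND true = false
[2.1] NOT true = false
[2] false AND true AND true = false
[3] true AND false = false
[4.1] NOT false = true
[4.3] NOT false = true
[4] true AND false AND true = false
[root] false OR false OR false OR false = false
Overall: false → declined

Declined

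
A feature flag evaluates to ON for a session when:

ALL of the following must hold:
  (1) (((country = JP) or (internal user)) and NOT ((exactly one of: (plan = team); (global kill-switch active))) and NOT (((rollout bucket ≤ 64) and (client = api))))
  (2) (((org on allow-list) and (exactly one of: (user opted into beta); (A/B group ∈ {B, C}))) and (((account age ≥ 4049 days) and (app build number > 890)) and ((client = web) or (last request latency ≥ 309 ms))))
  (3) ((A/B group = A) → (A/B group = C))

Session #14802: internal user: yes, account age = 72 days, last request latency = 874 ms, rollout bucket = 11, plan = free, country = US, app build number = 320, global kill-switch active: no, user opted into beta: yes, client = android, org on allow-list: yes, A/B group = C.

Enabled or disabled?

Disabled

Atomic conditions:
  country = JP: US == JP is false
  internal user: yes → true
  plan = team: free == team is false
  global kill-switch active: no → false
  rollout bucket ≤ 64: 11 ≤ 64 is true
  client = api: android == api is false
  org on allow-list: yes → true
  user opted into beta: yes → true
  A/B group ∈ {B, C}: C is in the set → true
  account age ≥ 4049 days: 72 ≥ 4049 is false
  app build number > 890: 320 > 890 is false
  client = web: android == web is false
  last request latency ≥ 309 ms: 874 ≥ 309 is true
  A/B group = A: C == A is false
  A/B group = C: C == C is true
Combine:
[1.1] false OR true = true
[1.2.1] exactly-one(false, false) = false
[1.2] NOT false = true
[1.3.1] true AND false = false
[1.3] NOT false = true
[1] true AND true AND true = true
[2.1.2] exactly-one(true, true) = false
[2.1] true AND false = false
[2.2.1] false AND false = false
[2.2.2] false OR true = true
[2.2] false AND true = false
[2] false AND false = false
[3] false → true (antecedent false ⇒ implication holds) = true
[root] true AND false AND true = false
Overall: false → disabled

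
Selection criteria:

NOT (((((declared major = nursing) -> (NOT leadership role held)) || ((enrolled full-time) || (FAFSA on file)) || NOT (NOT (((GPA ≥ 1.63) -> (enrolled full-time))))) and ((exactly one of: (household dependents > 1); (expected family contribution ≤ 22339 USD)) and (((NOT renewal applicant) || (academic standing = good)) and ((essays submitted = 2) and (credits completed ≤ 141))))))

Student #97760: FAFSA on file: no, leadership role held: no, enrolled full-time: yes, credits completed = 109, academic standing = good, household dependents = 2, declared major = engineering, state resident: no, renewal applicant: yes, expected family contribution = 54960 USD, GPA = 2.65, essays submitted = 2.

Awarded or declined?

Atomic conditions:
  declared major = nursing: engineering == nursing is false
  NOT leadership role held: no → true
  enrolled full-time: yes → true
  FAFSA on file: no → false
  GPA ≥ 1.63: 2.65 ≥ 1.63 is true
  household dependents > 1: 2 > 1 is true
  expected family contribution ≤ 22339 USD: 54960 ≤ 22339 is false
  NOT renewal applicant: yes → false
  academic standing = good: good == good is true
  essays submitted = 2: 2 == 2 is true
  credits completed ≤ 141: 109 ≤ 141 is true
Combine:
[1.1.1] false → true (antecedent false ⇒ implication holds) = true
[1.1.2] true OR false = true
[1.1.3.1.1] true → true = true
[1.1.3.1] NOT true = false
[1.1.3] NOT false = true
[1.1] true OR true OR true = true
[1.2.1] exactly-one(true, false) = true
[1.2.2.1] false OR true = true
[1.2.2.2] true AND true = true
[1.2.2] true AND true = true
[1.2] true AND true = true
[1] true AND true = true
[root] NOT true = false
Overall: false → declined

Declined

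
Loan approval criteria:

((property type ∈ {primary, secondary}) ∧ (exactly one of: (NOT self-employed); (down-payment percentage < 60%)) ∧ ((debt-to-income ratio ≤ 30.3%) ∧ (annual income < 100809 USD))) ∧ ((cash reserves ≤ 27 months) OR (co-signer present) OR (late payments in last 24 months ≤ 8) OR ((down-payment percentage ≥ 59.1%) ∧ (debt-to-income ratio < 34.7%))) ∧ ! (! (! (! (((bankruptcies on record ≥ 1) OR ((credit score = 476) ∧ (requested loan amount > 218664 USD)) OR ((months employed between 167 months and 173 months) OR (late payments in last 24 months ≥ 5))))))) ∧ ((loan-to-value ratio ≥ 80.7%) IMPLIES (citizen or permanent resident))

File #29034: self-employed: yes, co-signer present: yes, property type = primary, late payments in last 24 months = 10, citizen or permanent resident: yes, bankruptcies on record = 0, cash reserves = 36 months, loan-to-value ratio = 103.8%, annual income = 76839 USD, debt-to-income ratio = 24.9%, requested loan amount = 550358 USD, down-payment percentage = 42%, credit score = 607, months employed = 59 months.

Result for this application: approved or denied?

Atomic conditions:
  property type ∈ {primary, secondary}: primary is in the set → true
  NOT self-employed: yes → false
  down-payment percentage < 60%: 42 < 60 is true
  debt-to-income ratio ≤ 30.3%: 24.9 ≤ 30.3 is true
  annual income < 100809 USD: 76839 < 100809 is true
  cash reserves ≤ 27 months: 36 ≤ 27 is false
  co-signer present: yes → true
  late payments in last 24 months ≤ 8: 10 ≤ 8 is false
  down-payment percentage ≥ 59.1%: 42 ≥ 59.1 is false
  debt-to-income ratio < 34.7%: 24.9 < 34.7 is true
  bankruptcies on record ≥ 1: 0 ≥ 1 is false
  credit score = 476: 607 == 476 is false
  requested loan amount > 218664 USD: 550358 > 218664 is true
  months employed between 167 months and 173 months: 59 in [167, 173] is false
  late payments in last 24 months ≥ 5: 10 ≥ 5 is true
  loan-to-value ratio ≥ 80.7%: 103.8 ≥ 80.7 is true
  citizen or permanent resident: yes → true
Combine:
[1.2] exactly-one(false, true) = true
[1.3] true AND true = true
[1] true AND true AND true = true
[2.4] false AND true = false
[2] false OR true OR false OR false = true
[3.1.1.1.1.2] false AND true = false
[3.1.1.1.1.3] false OR true = true
[3.1.1.1.1] false OR false OR true = true
[3.1.1.1] NOT true = false
[3.1.1] NOT false = true
[3.1] NOT true = false
[3] NOT false = true
[4] true → true = true
[root] true AND true AND true AND true = true
Overall: true → approved

Approved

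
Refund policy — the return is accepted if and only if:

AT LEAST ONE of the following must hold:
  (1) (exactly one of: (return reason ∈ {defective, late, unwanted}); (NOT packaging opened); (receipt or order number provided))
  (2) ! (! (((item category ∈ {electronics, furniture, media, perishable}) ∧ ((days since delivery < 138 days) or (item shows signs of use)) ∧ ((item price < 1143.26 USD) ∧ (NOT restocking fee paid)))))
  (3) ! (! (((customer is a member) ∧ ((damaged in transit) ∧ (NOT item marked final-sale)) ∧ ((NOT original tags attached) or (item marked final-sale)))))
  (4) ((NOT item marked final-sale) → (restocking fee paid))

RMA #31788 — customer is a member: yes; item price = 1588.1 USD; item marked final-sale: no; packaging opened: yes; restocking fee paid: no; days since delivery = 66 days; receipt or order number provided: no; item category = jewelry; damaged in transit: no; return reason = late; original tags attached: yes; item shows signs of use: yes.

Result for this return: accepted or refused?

Atomic conditions:
  return reason ∈ {defective, late, unwanted}: late is in the set → true
  NOT packaging opened: yes → false
  receipt or order number provided: no → false
  item category ∈ {electronics, furniture, media, perishable}: jewelry is not in the set → false
  days since delivery < 138 days: 66 < 138 is true
  item shows signs of use: yes → true
  item price < 1143.26 USD: 1588.1 < 1143.26 is false
  NOT restocking fee paid: no → true
  customer is a member: yes → true
  damaged in transit: no → false
  NOT item marked final-sale: no → true
  NOT original tags attached: yes → false
  item marked final-sale: no → false
  restocking fee paid: no → false
Combine:
[1] exactly-one(true, false, false) = true
[2.1.1.2] true OR true = true
[2.1.1.3] false AND true = false
[2.1.1] false AND true AND false = false
[2.1] NOT false = true
[2] NOT true = false
[3.1.1.2] false AND true = false
[3.1.1.3] false OR false = false
[3.1.1] true AND false AND false = false
[3.1] NOT false = true
[3] NOT true = false
[4] true → false = false
[root] true OR false OR false OR false = true
Overall: true → accepted

Accepted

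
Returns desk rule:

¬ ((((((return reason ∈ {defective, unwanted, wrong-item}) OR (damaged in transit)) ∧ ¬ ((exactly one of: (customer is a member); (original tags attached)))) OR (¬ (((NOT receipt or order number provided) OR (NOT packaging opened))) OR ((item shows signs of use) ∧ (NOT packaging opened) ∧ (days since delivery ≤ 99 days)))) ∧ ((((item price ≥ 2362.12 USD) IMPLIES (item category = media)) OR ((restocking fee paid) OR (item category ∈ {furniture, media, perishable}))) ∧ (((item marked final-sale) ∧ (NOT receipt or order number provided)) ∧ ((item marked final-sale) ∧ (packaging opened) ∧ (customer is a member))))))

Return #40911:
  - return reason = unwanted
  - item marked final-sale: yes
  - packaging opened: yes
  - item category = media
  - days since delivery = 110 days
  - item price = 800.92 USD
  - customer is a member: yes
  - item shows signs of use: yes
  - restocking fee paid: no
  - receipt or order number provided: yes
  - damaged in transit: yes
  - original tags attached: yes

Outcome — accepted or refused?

Accepted

Atomic conditions:
  return reason ∈ {defective, unwanted, wrong-item}: unwanted is in the set → true
  damaged in transit: yes → true
  customer is a member: yes → true
  original tags attached: yes → true
  NOT receipt or order number provided: yes → false
  NOT packaging opened: yes → false
  item shows signs of use: yes → true
  days since delivery ≤ 99 days: 110 ≤ 99 is false
  item price ≥ 2362.12 USD: 800.92 ≥ 2362.12 is false
  item category = media: media == media is true
  restocking fee paid: no → false
  item category ∈ {furniture, media, perishable}: media is in the set → true
  item marked final-sale: yes → true
  packaging opened: yes → true
Combine:
[1.1.1.1] true OR true = true
[1.1.1.2.1] exactly-one(true, true) = false
[1.1.1.2] NOT false = true
[1.1.1] true AND true = true
[1.1.2.1.1] false OR false = false
[1.1.2.1] NOT false = true
[1.1.2.2] true AND false AND false = false
[1.1.2] true OR false = true
[1.1] true OR true = true
[1.2.1.1] false → true (antecedent false ⇒ implication holds) = true
[1.2.1.2] false OR true = true
[1.2.1] true OR true = true
[1.2.2.1] true AND false = false
[1.2.2.2] true AND true AND true = true
[1.2.2] false AND true = false
[1.2] true AND false = false
[1] true AND false = false
[root] NOT false = true
Overall: true → accepted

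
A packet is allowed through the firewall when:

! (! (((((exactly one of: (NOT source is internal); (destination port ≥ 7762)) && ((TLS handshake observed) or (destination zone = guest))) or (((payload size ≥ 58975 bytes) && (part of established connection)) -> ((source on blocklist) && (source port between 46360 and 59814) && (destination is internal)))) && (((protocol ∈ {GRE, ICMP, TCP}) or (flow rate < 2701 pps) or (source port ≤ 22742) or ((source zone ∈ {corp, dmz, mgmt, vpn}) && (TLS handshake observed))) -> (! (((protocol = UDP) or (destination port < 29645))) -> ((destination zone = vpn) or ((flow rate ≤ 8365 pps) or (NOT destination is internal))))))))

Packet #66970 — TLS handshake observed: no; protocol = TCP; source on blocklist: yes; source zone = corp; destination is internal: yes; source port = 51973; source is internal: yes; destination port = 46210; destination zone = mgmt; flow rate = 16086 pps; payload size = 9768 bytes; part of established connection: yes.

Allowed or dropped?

Atomic conditions:
  NOT source is internal: yes → false
  destination port ≥ 7762: 46210 ≥ 7762 is true
  TLS handshake observed: no → false
  destination zone = guest: mgmt == guest is false
  payload size ≥ 58975 bytes: 9768 ≥ 58975 is false
  part of established connection: yes → true
  source on blocklist: yes → true
  source port between 46360 and 59814: 51973 in [46360, 59814] is true
  destination is internal: yes → true
  protocol ∈ {GRE, ICMP, TCP}: TCP is in the set → true
  flow rate < 2701 pps: 16086 < 2701 is false
  source port ≤ 22742: 51973 ≤ 22742 is false
  source zone ∈ {corp, dmz, mgmt, vpn}: corp is in the set → true
  protocol = UDP: TCP == UDP is false
  destination port < 29645: 46210 < 29645 is false
  destination zone = vpn: mgmt == vpn is false
  flow rate ≤ 8365 pps: 16086 ≤ 8365 is false
  NOT destination is internal: yes → false
Combine:
[1.1.1.1.1] exactly-one(false, true) = true
[1.1.1.1.2] false OR false = false
[1.1.1.1] true AND false = false
[1.1.1.2.1] false AND true = false
[1.1.1.2.2] true AND true AND true = true
[1.1.1.2] false → true (antecedent false ⇒ implication holds) = true
[1.1.1] false OR true = true
[1.1.2.1.4] true AND false = false
[1.1.2.1] true OR false OR false OR false = true
[1.1.2.2.1.1] false OR false = false
[1.1.2.2.1] NOT false = true
[1.1.2.2.2.2] false OR false = false
[1.1.2.2.2] false OR false = false
[1.1.2.2] true → false = false
[1.1.2] true → false = false
[1.1] true AND false = false
[1] NOT false = true
[root] NOT true = false
Overall: false → dropped

Dropped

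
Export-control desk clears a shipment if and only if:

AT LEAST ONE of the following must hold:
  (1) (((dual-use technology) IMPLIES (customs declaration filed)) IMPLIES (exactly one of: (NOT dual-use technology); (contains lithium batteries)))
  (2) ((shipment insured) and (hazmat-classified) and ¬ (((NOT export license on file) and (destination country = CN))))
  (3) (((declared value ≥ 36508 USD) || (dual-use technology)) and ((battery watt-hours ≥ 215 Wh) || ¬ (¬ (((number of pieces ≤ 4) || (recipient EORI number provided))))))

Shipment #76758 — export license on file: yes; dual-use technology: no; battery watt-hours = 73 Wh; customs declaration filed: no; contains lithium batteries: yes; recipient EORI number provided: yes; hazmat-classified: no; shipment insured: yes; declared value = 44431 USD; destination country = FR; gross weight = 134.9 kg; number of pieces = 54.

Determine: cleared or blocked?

Cleared

Atomic conditions:
  dual-use technology: no → false
  customs declaration filed: no → false
  NOT dual-use technology: no → true
  contains lithium batteries: yes → true
  shipment insured: yes → true
  hazmat-classified: no → false
  NOT export license on file: yes → false
  destination country = CN: FR == CN is false
  declared value ≥ 36508 USD: 44431 ≥ 36508 is true
  battery watt-hours ≥ 215 Wh: 73 ≥ 215 is false
  number of pieces ≤ 4: 54 ≤ 4 is false
  recipient EORI number provided: yes → true
Combine:
[1.1] false → false (antecedent false ⇒ implication holds) = true
[1.2] exactly-one(true, true) = false
[1] true → false = false
[2.3.1] false AND false = false
[2.3] NOT false = true
[2] true AND false AND true = false
[3.1] true OR false = true
[3.2.2.1.1] false OR true = true
[3.2.2.1] NOT true = false
[3.2.2] NOT false = true
[3.2] false OR true = true
[3] true AND true = true
[root] false OR false OR true = true
Overall: true → cleared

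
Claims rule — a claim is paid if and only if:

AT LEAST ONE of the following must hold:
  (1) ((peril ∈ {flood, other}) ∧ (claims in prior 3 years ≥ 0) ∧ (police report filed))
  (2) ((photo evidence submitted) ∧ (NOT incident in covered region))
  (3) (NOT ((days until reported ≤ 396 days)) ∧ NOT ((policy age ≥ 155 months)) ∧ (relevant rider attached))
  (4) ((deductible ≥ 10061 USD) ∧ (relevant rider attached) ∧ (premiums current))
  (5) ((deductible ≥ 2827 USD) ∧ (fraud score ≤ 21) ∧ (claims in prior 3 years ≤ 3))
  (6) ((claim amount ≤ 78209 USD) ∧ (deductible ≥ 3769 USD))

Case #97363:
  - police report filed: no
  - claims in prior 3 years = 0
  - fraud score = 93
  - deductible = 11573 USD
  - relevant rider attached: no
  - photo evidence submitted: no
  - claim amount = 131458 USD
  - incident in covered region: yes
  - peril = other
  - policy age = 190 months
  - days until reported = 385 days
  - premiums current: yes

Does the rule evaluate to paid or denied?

Denied

Atomic conditions:
  peril ∈ {flood, other}: other is in the set → true
  claims in prior 3 years ≥ 0: 0 ≥ 0 is true
  police report filed: no → false
  photo evidence submitted: no → false
  NOT incident in covered region: yes → false
  days until reported ≤ 396 days: 385 ≤ 396 is true
  policy age ≥ 155 months: 190 ≥ 155 is true
  relevant rider attached: no → false
  deductible ≥ 10061 USD: 11573 ≥ 10061 is true
  premiums current: yes → true
  deductible ≥ 2827 USD: 11573 ≥ 2827 is true
  fraud score ≤ 21: 93 ≤ 21 is false
  claims in prior 3 years ≤ 3: 0 ≤ 3 is true
  claim amount ≤ 78209 USD: 131458 ≤ 78209 is false
  deductible ≥ 3769 USD: 11573 ≥ 3769 is true
Combine:
[1] true AND true AND false = false
[2] false AND false = false
[3.1] NOT true = false
[3.2] NOT true = false
[3] false AND false AND false = false
[4] true AND false AND true = false
[5] true AND false AND true = false
[6] false AND true = false
[root] false OR false OR false OR false OR false OR false = false
Overall: false → denied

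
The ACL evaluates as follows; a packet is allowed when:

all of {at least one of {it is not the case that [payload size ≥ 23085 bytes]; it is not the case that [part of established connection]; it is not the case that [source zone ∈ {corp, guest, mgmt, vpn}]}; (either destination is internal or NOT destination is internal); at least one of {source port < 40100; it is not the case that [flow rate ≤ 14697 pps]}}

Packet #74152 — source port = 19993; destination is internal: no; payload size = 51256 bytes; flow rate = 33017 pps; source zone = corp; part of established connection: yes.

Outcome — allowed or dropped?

Atomic conditions:
  payload size ≥ 23085 bytes: 51256 ≥ 23085 is true
  part of established connection: yes → true
  source zone ∈ {corp, guest, mgmt, vpn}: corp is in the set → true
  destination is internal: no → false
  NOT destination is internal: no → true
  source port < 40100: 19993 < 40100 is true
  flow rate ≤ 14697 pps: 33017 ≤ 14697 is false
Combine:
[1.1] NOT true = false
[1.2] NOT true = false
[1.3] NOT true = false
[1] false OR false OR false = false
[2] false OR true = true
[3.2] NOT false = true
[3] true OR true = true
[root] false AND true AND true = false
Overall: false → dropped

Dropped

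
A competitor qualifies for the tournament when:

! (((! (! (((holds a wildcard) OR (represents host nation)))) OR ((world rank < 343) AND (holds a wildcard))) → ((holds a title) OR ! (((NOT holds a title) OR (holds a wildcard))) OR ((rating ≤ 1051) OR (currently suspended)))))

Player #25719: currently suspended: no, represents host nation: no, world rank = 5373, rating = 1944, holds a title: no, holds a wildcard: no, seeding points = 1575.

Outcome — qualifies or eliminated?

Atomic conditions:
  holds a wildcard: no → false
  represents host nation: no → false
  world rank < 343: 5373 < 343 is false
  holds a title: no → false
  NOT holds a title: no → true
  rating ≤ 1051: 1944 ≤ 1051 is false
  currently suspended: no → false
Combine:
[1.1.1.1.1] false OR false = false
[1.1.1.1] NOT false = true
[1.1.1] NOT true = false
[1.1.2] false AND false = false
[1.1] false OR false = false
[1.2.2.1] true OR false = true
[1.2.2] NOT true = false
[1.2.3] false OR false = false
[1.2] false OR false OR false = false
[1] false → false (antecedent false ⇒ implication holds) = true
[root] NOT true = false
Overall: false → eliminated

Eliminated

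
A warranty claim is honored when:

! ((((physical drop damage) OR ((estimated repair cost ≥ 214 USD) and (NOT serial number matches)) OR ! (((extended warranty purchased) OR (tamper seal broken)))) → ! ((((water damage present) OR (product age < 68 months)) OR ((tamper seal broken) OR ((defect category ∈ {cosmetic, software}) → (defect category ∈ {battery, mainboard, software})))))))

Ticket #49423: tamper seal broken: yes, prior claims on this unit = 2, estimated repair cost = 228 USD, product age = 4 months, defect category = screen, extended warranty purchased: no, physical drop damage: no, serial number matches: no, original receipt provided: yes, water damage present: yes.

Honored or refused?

Honored

Atomic conditions:
  physical drop damage: no → false
  estimated repair cost ≥ 214 USD: 228 ≥ 214 is true
  NOT serial number matches: no → true
  extended warranty purchased: no → false
  tamper seal broken: yes → true
  water damage present: yes → true
  product age < 68 months: 4 < 68 is true
  defect category ∈ {cosmetic, software}: screen is not in the set → false
  defect category ∈ {battery, mainboard, software}: screen is not in the set → false
Combine:
[1.1.2] true AND true = true
[1.1.3.1] false OR true = true
[1.1.3] NOT true = false
[1.1] false OR true OR false = true
[1.2.1.1] true OR true = true
[1.2.1.2.2] false → false (antecedent false ⇒ implication holds) = true
[1.2.1.2] true OR true = true
[1.2.1] true OR true = true
[1.2] NOT true = false
[1] true → false = false
[root] NOT false = true
Overall: true → honored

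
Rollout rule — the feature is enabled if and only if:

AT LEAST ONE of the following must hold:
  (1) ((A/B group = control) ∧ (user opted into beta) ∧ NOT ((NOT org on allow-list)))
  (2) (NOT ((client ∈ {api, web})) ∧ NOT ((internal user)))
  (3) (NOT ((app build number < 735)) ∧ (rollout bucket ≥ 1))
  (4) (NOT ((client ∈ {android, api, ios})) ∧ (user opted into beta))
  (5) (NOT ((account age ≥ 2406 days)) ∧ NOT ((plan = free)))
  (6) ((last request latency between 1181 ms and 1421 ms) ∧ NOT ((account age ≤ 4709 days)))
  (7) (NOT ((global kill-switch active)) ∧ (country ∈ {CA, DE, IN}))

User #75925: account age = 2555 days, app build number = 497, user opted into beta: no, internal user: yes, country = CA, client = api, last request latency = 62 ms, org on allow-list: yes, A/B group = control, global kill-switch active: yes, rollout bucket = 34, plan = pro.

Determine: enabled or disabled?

Atomic conditions:
  A/B group = control: control == control is true
  user opted into beta: no → false
  NOT org on allow-list: yes → false
  client ∈ {api, web}: api is in the set → true
  internal user: yes → true
  app build number < 735: 497 < 735 is true
  rollout bucket ≥ 1: 34 ≥ 1 is true
  client ∈ {android, api, ios}: api is in the set → true
  account age ≥ 2406 days: 2555 ≥ 2406 is true
  plan = free: pro == free is false
  last request latency between 1181 ms and 1421 ms: 62 in [1181, 1421] is false
  account age ≤ 4709 days: 2555 ≤ 4709 is true
  global kill-switch active: yes → true
  country ∈ {CA, DE, IN}: CA is in the set → true
Combine:
[1.3] NOT false = true
[1] true AND false AND true = false
[2.1] NOT true = false
[2.2] NOT true = false
[2] false AND false = false
[3.1] NOT true = false
[3] false AND true = false
[4.1] NOT true = false
[4] false AND false = false
[5.1] NOT true = false
[5.2] NOT false = true
[5] false AND true = false
[6.2] NOT true = false
[6] false AND false = false
[7.1] NOT true = false
[7] false AND true = false
[root] false OR false OR false OR false OR false OR false OR false = false
Overall: false → disabled

Disabled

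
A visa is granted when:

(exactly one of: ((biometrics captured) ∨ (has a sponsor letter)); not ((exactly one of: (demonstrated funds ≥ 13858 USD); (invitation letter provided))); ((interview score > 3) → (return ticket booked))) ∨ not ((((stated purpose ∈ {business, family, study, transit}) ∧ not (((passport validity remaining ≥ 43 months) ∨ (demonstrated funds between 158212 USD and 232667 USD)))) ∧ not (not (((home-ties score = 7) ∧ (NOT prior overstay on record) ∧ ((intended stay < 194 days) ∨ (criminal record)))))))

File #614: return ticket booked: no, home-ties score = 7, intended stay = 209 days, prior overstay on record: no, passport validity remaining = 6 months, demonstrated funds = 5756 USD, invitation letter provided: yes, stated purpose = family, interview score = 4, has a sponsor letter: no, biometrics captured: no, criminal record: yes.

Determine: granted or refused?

Atomic conditions:
  biometrics captured: no → false
  has a sponsor letter: no → false
  demonstrated funds ≥ 13858 USD: 5756 ≥ 13858 is false
  invitation letter provided: yes → true
  interview score > 3: 4 > 3 is true
  return ticket booked: no → false
  stated purpose ∈ {business, family, study, transit}: family is in the set → true
  passport validity remaining ≥ 43 months: 6 ≥ 43 is false
  demonstrated funds between 158212 USD and 232667 USD: 5756 in [158212, 232667] is false
  home-ties score = 7: 7 == 7 is true
  NOT prior overstay on record: no → true
  intended stay < 194 days: 209 < 194 is false
  criminal record: yes → true
Combine:
[1.1] false OR false = false
[1.2.1] exactly-one(false, true) = true
[1.2] NOT true = false
[1.3] true → false = false
[1] exactly-one(false, false, false) = false
[2.1.1.2.1] false OR false = false
[2.1.1.2] NOT false = true
[2.1.1] true AND true = true
[2.1.2.1.1.3] false OR true = true
[2.1.2.1.1] true AND true AND true = true
[2.1.2.1] NOT true = false
[2.1.2] NOT false = true
[2.1] true AND true = true
[2] NOT true = false
[root] false OR false = false
Overall: false → refused

Refused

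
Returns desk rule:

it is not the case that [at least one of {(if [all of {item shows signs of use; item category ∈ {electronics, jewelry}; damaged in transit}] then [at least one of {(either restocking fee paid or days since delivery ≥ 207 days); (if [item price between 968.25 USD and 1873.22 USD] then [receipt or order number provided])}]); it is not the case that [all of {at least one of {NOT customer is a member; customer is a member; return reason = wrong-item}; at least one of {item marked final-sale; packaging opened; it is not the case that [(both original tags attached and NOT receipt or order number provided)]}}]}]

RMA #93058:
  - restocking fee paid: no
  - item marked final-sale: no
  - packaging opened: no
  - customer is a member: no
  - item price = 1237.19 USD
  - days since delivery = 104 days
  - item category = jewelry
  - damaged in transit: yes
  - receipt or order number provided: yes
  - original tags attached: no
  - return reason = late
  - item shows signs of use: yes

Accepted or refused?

Refused

Atomic conditions:
  item shows signs of use: yes → true
  item category ∈ {electronics, jewelry}: jewelry is in the set → true
  damaged in transit: yes → true
  restocking fee paid: no → false
  days since delivery ≥ 207 days: 104 ≥ 207 is false
  item price between 968.25 USD and 1873.22 USD: 1237.19 in [968.25, 1873.22] is true
  receipt or order number provided: yes → true
  NOT customer is a member: no → true
  customer is a member: no → false
  return reason = wrong-item: late == wrong-item is false
  item marked final-sale: no → false
  packaging opened: no → false
  original tags attached: no → false
  NOT receipt or order number provided: yes → false
Combine:
[1.1.1] true AND true AND true = true
[1.1.2.1] false OR false = false
[1.1.2.2] true → true = true
[1.1.2] false OR true = true
[1.1] true → true = true
[1.2.1.1] true OR false OR false = true
[1.2.1.2.3.1] false AND false = false
[1.2.1.2.3] NOT false = true
[1.2.1.2] false OR false OR true = true
[1.2.1] true AND true = true
[1.2] NOT true = false
[1] true OR false = true
[root] NOT true = false
Overall: false → refused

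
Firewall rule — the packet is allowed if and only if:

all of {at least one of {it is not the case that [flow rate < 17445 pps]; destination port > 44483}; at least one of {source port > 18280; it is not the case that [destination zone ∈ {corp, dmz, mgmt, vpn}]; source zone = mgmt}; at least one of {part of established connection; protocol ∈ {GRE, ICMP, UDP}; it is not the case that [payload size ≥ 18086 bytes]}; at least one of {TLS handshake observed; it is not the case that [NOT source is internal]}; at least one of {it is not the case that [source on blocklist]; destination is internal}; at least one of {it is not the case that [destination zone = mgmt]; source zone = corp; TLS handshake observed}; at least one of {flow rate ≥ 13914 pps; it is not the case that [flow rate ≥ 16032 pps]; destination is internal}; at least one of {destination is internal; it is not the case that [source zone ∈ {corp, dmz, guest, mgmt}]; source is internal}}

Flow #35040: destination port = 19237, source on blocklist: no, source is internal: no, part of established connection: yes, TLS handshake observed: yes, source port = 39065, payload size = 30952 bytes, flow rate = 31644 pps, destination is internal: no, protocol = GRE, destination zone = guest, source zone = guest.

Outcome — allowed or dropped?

Dropped

Atomic conditions:
  flow rate < 17445 pps: 31644 < 17445 is false
  destination port > 44483: 19237 > 44483 is false
  source port > 18280: 39065 > 18280 is true
  destination zone ∈ {corp, dmz, mgmt, vpn}: guest is not in the set → false
  source zone = mgmt: guest == mgmt is false
  part of established connection: yes → true
  protocol ∈ {GRE, ICMP, UDP}: GRE is in the set → true
  payload size ≥ 18086 bytes: 30952 ≥ 18086 is true
  TLS handshake observed: yes → true
  NOT source is internal: no → true
  source on blocklist: no → false
  destination is internal: no → false
  destination zone = mgmt: guest == mgmt is false
  source zone = corp: guest == corp is false
  flow rate ≥ 13914 pps: 31644 ≥ 13914 is true
  flow rate ≥ 16032 pps: 31644 ≥ 16032 is true
  source zone ∈ {corp, dmz, guest, mgmt}: guest is in the set → true
  source is internal: no → false
Combine:
[1.1] NOT false = true
[1] true OR false = true
[2.2] NOT false = true
[2] true OR true OR false = true
[3.3] NOT true = false
[3] true OR true OR false = true
[4.2] NOT true = false
[4] true OR false = true
[5.1] NOT false = true
[5] true OR false = true
[6.1] NOT false = true
[6] true OR false OR true = true
[7.2] NOT true = false
[7] true OR false OR false = true
[8.2] NOT true = false
[8] false OR false OR false = false
[root] true AND true AND true AND true AND true AND true AND true AND false = false
Overall: false → dropped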